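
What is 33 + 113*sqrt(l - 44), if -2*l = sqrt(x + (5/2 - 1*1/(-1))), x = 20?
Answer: 33 + 113*sqrt(-176 - sqrt(94))/2 ≈ 33.0 + 769.93*I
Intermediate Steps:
l = -sqrt(94)/4 (l = -sqrt(20 + (5/2 - 1*1/(-1)))/2 = -sqrt(20 + (5*(1/2) - 1*(-1)))/2 = -sqrt(20 + (5/2 + 1))/2 = -sqrt(20 + 7/2)/2 = -sqrt(94)/4 ≈ -2.4238)
33 + 113*sqrt(l - 44) = 33 + 113*sqrt(-sqrt(94)/4 - 44) = 33 + 113*sqrt(-44 - sqrt(94)/4)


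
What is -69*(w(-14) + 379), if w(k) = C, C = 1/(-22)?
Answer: -575253/22 ≈ -26148.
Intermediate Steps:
C = -1/22 ≈ -0.045455
w(k) = -1/22
-69*(w(-14) + 379) = -69*(-1/22 + 379) = -69*8337/22 = -575253/22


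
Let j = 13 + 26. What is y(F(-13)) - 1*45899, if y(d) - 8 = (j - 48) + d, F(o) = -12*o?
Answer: -45744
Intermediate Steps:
j = 39
y(d) = -1 + d (y(d) = 8 + ((39 - 48) + d) = 8 + (-9 + d) = -1 + d)
y(F(-13)) - 1*45899 = (-1 - 12*(-13)) - 1*45899 = (-1 + 156) - 45899 = 155 - 45899 = -45744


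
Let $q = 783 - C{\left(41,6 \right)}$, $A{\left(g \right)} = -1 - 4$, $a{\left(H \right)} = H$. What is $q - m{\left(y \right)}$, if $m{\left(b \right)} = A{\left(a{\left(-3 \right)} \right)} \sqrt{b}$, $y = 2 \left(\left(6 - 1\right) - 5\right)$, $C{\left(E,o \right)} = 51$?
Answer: $732$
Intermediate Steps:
$y = 0$ ($y = 2 \left(5 - 5\right) = 2 \cdot 0 = 0$)
$A{\left(g \right)} = -5$ ($A{\left(g \right)} = -1 - 4 = -5$)
$q = 732$ ($q = 783 - 51 = 732$)
$m{\left(b \right)} = - 5 \sqrt{b}$
$q - m{\left(y \right)} = 732 - - 5 \sqrt{0} = 732 - \left(-5\right) 0 = 732 - 0 = 732 + 0 = 732$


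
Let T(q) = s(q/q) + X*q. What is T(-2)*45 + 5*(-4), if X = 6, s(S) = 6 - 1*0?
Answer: -290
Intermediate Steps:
s(S) = 6 (s(S) = 6 + 0 = 6)
T(q) = 6 + 6*q
T(-2)*45 + 5*(-4) = (6 + 6*(-2))*45 + 5*(-4) = (6 - 12)*45 - 20 = -6*45 - 20 = -270 - 20 = -290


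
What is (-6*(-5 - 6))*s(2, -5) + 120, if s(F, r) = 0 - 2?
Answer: -12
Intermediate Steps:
s(F, r) = -2
(-6*(-5 - 6))*s(2, -5) + 120 = -6*(-5 - 6)*(-2) + 120 = -6*(-11)*(-2) + 120 = 66*(-2) + 120 = -132 + 120 = -12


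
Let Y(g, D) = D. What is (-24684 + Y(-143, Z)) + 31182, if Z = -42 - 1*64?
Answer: 6392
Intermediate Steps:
Z = -106 (Z = -42 - 64 = -106)
(-24684 + Y(-143, Z)) + 31182 = (-24684 - 106) + 31182 = -24790 + 31182 = 6392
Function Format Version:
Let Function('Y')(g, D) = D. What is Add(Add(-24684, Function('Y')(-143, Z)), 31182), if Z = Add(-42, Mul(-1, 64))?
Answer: 6392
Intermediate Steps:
Z = -106 (Z = Add(-42, -64) = -106)
Add(Add(-24684, Function('Y')(-143, Z)), 31182) = Add(Add(-24684, -106), 31182) = Add(-24790, 31182) = 6392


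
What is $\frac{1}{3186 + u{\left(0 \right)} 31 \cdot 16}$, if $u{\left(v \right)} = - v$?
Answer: $\frac{1}{3186} \approx 0.00031387$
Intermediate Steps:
$\frac{1}{3186 + u{\left(0 \right)} 31 \cdot 16} = \frac{1}{3186 + \left(-1\right) 0 \cdot 31 \cdot 16} = \frac{1}{3186 + 0 \cdot 31 \cdot 16} = \frac{1}{3186 + 0 \cdot 16} = \frac{1}{3186 + 0} = \frac{1}{3186}$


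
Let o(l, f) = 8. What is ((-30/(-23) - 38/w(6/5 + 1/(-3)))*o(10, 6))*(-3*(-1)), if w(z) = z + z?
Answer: -147960/299 ≈ -494.85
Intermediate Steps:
w(z) = 2*z
((-30/(-23) - 38/w(6/5 + 1/(-3)))*o(10, 6))*(-3*(-1)) = ((-30/(-23) - 38*1/(2*(6/5 + 1/(-3))))*8)*(-3*(-1)) = ((-30*(-1/23) - 38*1/(2*(6*(⅕) + 1*(-⅓))))*8)*3 = ((30/23 - 38*1/(2*(6/5 - ⅓)))*8)*3 = ((30/23 - 38/(2*(13/15)))*8)*3 = ((30/23 - 38/26/15)*8)*3 = ((30/23 - 38*15/26)*8)*3 = ((30/23 - 285/13)*8)*3 = -6165/299*8*3 = -49320/299*3 = -147960/299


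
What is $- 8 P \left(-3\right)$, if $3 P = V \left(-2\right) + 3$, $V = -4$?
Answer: $88$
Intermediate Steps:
$P = \frac{11}{3}$ ($P = \frac{\left(-4\right) \left(-2\right) + 3}{3} = \frac{8 + 3}{3} = \frac{1}{3} \cdot 11 = \frac{11}{3} \approx 3.6667$)
$- 8 P \left(-3\right) = \left(-8\right) \frac{11}{3} \left(-3\right) = \left(- \frac{88}{3}\right) \left(-3\right) = 88$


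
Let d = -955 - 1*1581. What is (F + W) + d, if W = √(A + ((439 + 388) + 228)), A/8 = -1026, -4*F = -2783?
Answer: -7361/4 + I*√7153 ≈ -1840.3 + 84.575*I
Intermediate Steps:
F = 2783/4 (F = -¼*(-2783) = 2783/4 ≈ 695.75)
A = -8208 (A = 8*(-1026) = -8208)
d = -2536 (d = -955 - 1581 = -2536)
W = I*√7153 (W = √(-8208 + ((439 + 388) + 228)) = √(-8208 + (827 + 228)) = √(-8208 + 1055) = √(-7153) = I*√7153 ≈ 84.575*I)
(F + W) + d = (2783/4 + I*√7153) - 2536 = -7361/4 + I*√7153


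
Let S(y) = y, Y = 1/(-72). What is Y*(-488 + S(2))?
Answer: 27/4 ≈ 6.7500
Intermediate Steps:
Y = -1/72 ≈ -0.013889
Y*(-488 + S(2)) = -(-488 + 2)/72 = -1/72*(-486) = 27/4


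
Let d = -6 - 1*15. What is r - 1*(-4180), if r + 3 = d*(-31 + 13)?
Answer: 4555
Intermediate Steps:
d = -21 (d = -6 - 15 = -21)
r = 375 (r = -3 - 21*(-31 + 13) = -3 - 21*(-18) = -3 + 378 = 375)
r - 1*(-4180) = 375 - 1*(-4180) = 375 + 4180 = 4555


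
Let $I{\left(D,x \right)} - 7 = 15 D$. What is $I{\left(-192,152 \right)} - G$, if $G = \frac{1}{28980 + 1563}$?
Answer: $- \frac{87750040}{30543} \approx -2873.0$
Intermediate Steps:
$G = \frac{1}{30543} \approx 3.2741 \cdot 10^{-5}$
$I{\left(D,x \right)} = 7 + 15 D$
$I{\left(-192,152 \right)} - G = \left(7 + 15 \left(-192\right)\right) - \frac{1}{30543} = \left(7 - 2880\right) - \frac{1}{30543} = -2873 - \frac{1}{30543} = - \frac{87750040}{30543}$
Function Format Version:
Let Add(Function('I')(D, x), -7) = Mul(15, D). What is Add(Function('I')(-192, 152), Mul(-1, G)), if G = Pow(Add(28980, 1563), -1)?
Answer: Rational(-87750040, 30543) ≈ -2873.0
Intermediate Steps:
G = Rational(1, 30543) (G = Pow(30543, -1) = Rational(1, 30543) ≈ 3.2741e-5)
Function('I')(D, x) = Add(7, Mul(15, D))
Add(Function('I')(-192, 152), Mul(-1, G)) = Add(Add(7, Mul(15, -192)), Mul(-1, Rational(1, 30543))) = Add(Add(7, -2880), Rational(-1, 30543)) = Add(-2873, Rational(-1, 30543)) = Rational(-87750040, 30543)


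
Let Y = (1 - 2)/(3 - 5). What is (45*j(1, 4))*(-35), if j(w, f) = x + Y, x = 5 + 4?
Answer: -29925/2 ≈ -14963.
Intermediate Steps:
x = 9
Y = 1/2 (Y = -1/(-2) = -1*(-1/2) = 1/2 ≈ 0.50000)
j(w, f) = 19/2 (j(w, f) = 9 + 1/2 = 19/2)
(45*j(1, 4))*(-35) = (45*(19/2))*(-35) = (855/2)*(-35) = -29925/2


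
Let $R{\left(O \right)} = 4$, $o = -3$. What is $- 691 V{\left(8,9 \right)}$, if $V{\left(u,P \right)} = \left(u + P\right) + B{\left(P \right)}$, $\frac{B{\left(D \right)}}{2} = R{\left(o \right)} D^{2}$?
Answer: $-459515$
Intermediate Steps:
$B{\left(D \right)} = 8 D^{2}$ ($B{\left(D \right)} = 2 \cdot 4 D^{2} = 8 D^{2}$)
$V{\left(u,P \right)} = P + u + 8 P^{2}$ ($V{\left(u,P \right)} = \left(u + P\right) + 8 P^{2} = \left(P + u\right) + 8 P^{2} = P + u + 8 P^{2}$)
$- 691 V{\left(8,9 \right)} = - 691 \left(9 + 8 + 8 \cdot 9^{2}\right) = - 691 \left(9 + 8 + 8 \cdot 81\right) = - 691 \left(9 + 8 + 648\right) = \left(-691\right) 665 = -459515$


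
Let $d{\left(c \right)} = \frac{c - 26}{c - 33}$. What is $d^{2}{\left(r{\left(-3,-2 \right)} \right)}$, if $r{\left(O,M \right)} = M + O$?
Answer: $\frac{961}{1444} \approx 0.66551$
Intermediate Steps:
$d{\left(c \right)} = \frac{-26 + c}{-33 + c}$
$d^{2}{\left(r{\left(-3,-2 \right)} \right)} = \left(\frac{-26 - 5}{-33 - 5}\right)^{2} = \left(\frac{1}{-38} \left(-31\right)\right)^{2} = \left(\left(- \frac{1}{38}\right) \left(-31\right)\right)^{2} = \left(\frac{31}{38}\right)^{2} = \frac{961}{1444}$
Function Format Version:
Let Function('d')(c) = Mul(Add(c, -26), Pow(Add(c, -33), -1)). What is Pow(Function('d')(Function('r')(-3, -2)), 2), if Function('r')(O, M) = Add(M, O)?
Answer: Rational(961, 1444) ≈ 0.66551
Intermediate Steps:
Function('d')(c) = Mul(Pow(Add(-33, c), -1), Add(-26, c)) (Function('d')(c) = Mul(Add(-26, c), Pow(Add(-33, c), -1)) = Mul(Pow(Add(-33, c), -1), Add(-26, c)))
Pow(Function('d')(Function('r')(-3, -2)), 2) = Pow(Mul(Pow(Add(-33, Add(-2, -3)), -1), Add(-26, Add(-2, -3))), 2) = Pow(Mul(Pow(Add(-33, -5), -1), Add(-26, -5)), 2) = Pow(Mul(Pow(-38, -1), -31), 2) = Pow(Mul(Rational(-1, 38), -31), 2) = Pow(Rational(31, 38), 2) = Rational(961, 1444)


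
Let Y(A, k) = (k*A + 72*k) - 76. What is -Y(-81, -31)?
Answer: -203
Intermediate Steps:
Y(A, k) = -76 + 72*k + A*k (Y(A, k) = (A*k + 72*k) - 76 = (72*k + A*k) - 76 = -76 + 72*k + A*k)
-Y(-81, -31) = -(-76 + 72*(-31) - 81*(-31)) = -(-76 - 2232 + 2511) = -1*203 = -203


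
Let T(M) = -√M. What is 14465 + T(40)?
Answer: 14465 - 2*√10 ≈ 14459.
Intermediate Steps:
14465 + T(40) = 14465 - √40 = 14465 - 2*√10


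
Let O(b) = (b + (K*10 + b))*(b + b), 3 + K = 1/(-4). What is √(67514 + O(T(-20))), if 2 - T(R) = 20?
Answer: 2*√17495 ≈ 264.54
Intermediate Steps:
T(R) = -18 (T(R) = 2 - 1*20 = 2 - 20 = -18)
K = -13/4 (K = -3 + 1/(-4) = -3 - ¼ = -13/4 ≈ -3.2500)
O(b) = 2*b*(-65/2 + 2*b) (O(b) = (b + (-13/4*10 + b))*(b + b) = (b + (-65/2 + b))*(2*b) = (-65/2 + 2*b)*(2*b) = 2*b*(-65/2 + 2*b))
√(67514 + O(T(-20))) = √(67514 - 18*(-65 + 4*(-18))) = √(67514 - 18*(-65 - 72)) = √(67514 - 18*(-137)) = √(67514 + 2466) = √69980 = 2*√17495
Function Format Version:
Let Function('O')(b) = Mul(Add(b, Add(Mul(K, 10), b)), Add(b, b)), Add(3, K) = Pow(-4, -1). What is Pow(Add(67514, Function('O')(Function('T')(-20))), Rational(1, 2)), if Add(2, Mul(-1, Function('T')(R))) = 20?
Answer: Mul(2, Pow(17495, Rational(1, 2))) ≈ 264.54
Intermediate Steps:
Function('T')(R) = -18 (Function('T')(R) = Add(2, Mul(-1, 20)) = Add(2, -20) = -18)
K = Rational(-13, 4) (K = Add(-3, Pow(-4, -1)) = Add(-3, Rational(-1, 4)) = Rational(-13, 4) ≈ -3.2500)
Function('O')(b) = Mul(2, b, Add(Rational(-65, 2), Mul(2, b))) (Function('O')(b) = Mul(Add(b, Add(Mul(Rational(-13, 4), 10), b)), Add(b, b)) = Mul(Add(b, Add(Rational(-65, 2), b)), Mul(2, b)) = Mul(Add(Rational(-65, 2), Mul(2, b)), Mul(2, b)) = Mul(2, b, Add(Rational(-65, 2), Mul(2, b))))
Pow(Add(67514, Function('O')(Function('T')(-20))), Rational(1, 2)) = Pow(Add(67514, Mul(-18, Add(-65, Mul(4, -18)))), Rational(1, 2)) = Pow(Add(67514, Mul(-18, Add(-65, -72))), Rational(1, 2)) = Pow(Add(67514, Mul(-18, -137)), Rational(1, 2)) = Pow(Add(67514, 2466), Rational(1, 2)) = Pow(69980, Rational(1, 2)) = Mul(2, Pow(17495, Rational(1, 2)))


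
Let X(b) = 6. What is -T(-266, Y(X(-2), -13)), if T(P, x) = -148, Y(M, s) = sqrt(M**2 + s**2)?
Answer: 148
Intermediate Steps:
-T(-266, Y(X(-2), -13)) = -1*(-148) = 148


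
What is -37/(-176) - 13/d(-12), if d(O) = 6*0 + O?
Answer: 683/528 ≈ 1.2936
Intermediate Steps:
d(O) = O (d(O) = 0 + O = O)
-37/(-176) - 13/d(-12) = -37/(-176) - 13/(-12) = -37*(-1/176) - 13*(-1/12) = 37/176 + 13/12 = 683/528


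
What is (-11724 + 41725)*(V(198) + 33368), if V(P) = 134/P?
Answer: 99108273499/99 ≈ 1.0011e+9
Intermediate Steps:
(-11724 + 41725)*(V(198) + 33368) = (-11724 + 41725)*(134/198 + 33368) = 30001*(134*(1/198) + 33368) = 30001*(67/99 + 33368) = 30001*(3303499/99) = 99108273499/99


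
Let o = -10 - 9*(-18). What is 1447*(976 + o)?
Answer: 1632216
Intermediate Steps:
o = 152 (o = -10 + 162 = 152)
1447*(976 + o) = 1447*(976 + 152) = 1447*1128 = 1632216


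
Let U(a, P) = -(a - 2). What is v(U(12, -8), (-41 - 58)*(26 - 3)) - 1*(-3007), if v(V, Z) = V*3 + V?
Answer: 2967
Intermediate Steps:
U(a, P) = 2 - a (U(a, P) = -(-2 + a) = 2 - a)
v(V, Z) = 4*V (v(V, Z) = 3*V + V = 4*V)
v(U(12, -8), (-41 - 58)*(26 - 3)) - 1*(-3007) = 4*(2 - 1*12) - 1*(-3007) = 4*(2 - 12) + 3007 = 4*(-10) + 3007 = -40 + 3007 = 2967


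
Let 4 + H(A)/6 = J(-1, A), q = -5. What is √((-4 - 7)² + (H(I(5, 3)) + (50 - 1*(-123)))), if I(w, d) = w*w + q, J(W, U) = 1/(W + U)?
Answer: 4*√6099/19 ≈ 16.441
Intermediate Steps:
J(W, U) = 1/(U + W)
I(w, d) = -5 + w² (I(w, d) = w*w - 5 = w² - 5 = -5 + w²)
H(A) = -24 + 6/(-1 + A) (H(A) = -24 + 6/(A - 1) = -24 + 6/(-1 + A))
√((-4 - 7)² + (H(I(5, 3)) + (50 - 1*(-123)))) = √((-4 - 7)² + (6*(5 - 4*(-5 + 5²))/(-1 + (-5 + 5²)) + (50 - 1*(-123)))) = √((-11)² + (6*(5 - 4*(-5 + 25))/(-1 + (-5 + 25)) + (50 + 123))) = √(121 + (6*(5 - 4*20)/(-1 + 20) + 173)) = √(121 + (6*(5 - 80)/19 + 173)) = √(121 + (6*(1/19)*(-75) + 173)) = √(121 + (-450/19 + 173)) = √(121 + 2837/19) = √(5136/19) = 4*√6099/19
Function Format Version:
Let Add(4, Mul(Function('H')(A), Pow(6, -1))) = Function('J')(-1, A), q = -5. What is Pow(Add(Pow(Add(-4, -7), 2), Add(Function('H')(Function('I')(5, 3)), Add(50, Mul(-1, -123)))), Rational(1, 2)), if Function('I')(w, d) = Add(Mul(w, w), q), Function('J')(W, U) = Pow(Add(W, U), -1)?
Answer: Mul(Rational(4, 19), Pow(6099, Rational(1, 2))) ≈ 16.441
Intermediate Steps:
Function('J')(W, U) = Pow(Add(U, W), -1)
Function('I')(w, d) = Add(-5, Pow(w, 2)) (Function('I')(w, d) = Add(Mul(w, w), -5) = Add(Pow(w, 2), -5) = Add(-5, Pow(w, 2)))
Function('H')(A) = Add(-24, Mul(6, Pow(Add(-1, A), -1))) (Function('H')(A) = Add(-24, Mul(6, Pow(Add(A, -1), -1))) = Add(-24, Mul(6, Pow(Add(-1, A), -1))))
Pow(Add(Pow(Add(-4, -7), 2), Add(Function('H')(Function('I')(5, 3)), Add(50, Mul(-1, -123)))), Rational(1, 2)) = Pow(Add(Pow(Add(-4, -7), 2), Add(Mul(6, Pow(Add(-1, Add(-5, Pow(5, 2))), -1), Add(5, Mul(-4, Add(-5, Pow(5, 2))))), Add(50, Mul(-1, -123)))), Rational(1, 2)) = Pow(Add(Pow(-11, 2), Add(Mul(6, Pow(Add(-1, Add(-5, 25)), -1), Add(5, Mul(-4, Add(-5, 25)))), Add(50, 123))), Rational(1, 2)) = Pow(Add(121, Add(Mul(6, Pow(Add(-1, 20), -1), Add(5, Mul(-4, 20))), 173)), Rational(1, 2)) = Pow(Add(121, Add(Mul(6, Pow(19, -1), Add(5, -80)), 173)), Rational(1, 2)) = Pow(Add(121, Add(Mul(6, Rational(1, 19), -75), 173)), Rational(1, 2)) = Pow(Add(121, Add(Rational(-450, 19), 173)), Rational(1, 2)) = Pow(Add(121, Rational(2837, 19)), Rational(1, 2)) = Pow(Rational(5136, 19), Rational(1, 2)) = Mul(Rational(4, 19), Pow(6099, Rational(1, 2)))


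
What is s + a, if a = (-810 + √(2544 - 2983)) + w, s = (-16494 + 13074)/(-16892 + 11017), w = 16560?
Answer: 18506934/1175 + I*√439 ≈ 15751.0 + 20.952*I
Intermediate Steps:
s = 684/1175 (s = -3420/(-5875) = -3420*(-1/5875) = 684/1175 ≈ 0.58213)
a = 15750 + I*√439 (a = (-810 + √(2544 - 2983)) + 16560 = (-810 + √(-439)) + 16560 = (-810 + I*√439) + 16560 = 15750 + I*√439 ≈ 15750.0 + 20.952*I)
s + a = 684/1175 + (15750 + I*√439) = 18506934/1175 + I*√439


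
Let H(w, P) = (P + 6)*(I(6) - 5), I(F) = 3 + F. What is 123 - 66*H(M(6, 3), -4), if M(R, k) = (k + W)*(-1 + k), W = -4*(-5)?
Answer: -405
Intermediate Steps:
W = 20
M(R, k) = (-1 + k)*(20 + k) (M(R, k) = (k + 20)*(-1 + k) = (20 + k)*(-1 + k) = (-1 + k)*(20 + k))
H(w, P) = 24 + 4*P (H(w, P) = (P + 6)*((3 + 6) - 5) = (6 + P)*(9 - 5) = (6 + P)*4 = 24 + 4*P)
123 - 66*H(M(6, 3), -4) = 123 - 66*(24 + 4*(-4)) = 123 - 66*(24 - 16) = 123 - 66*8 = 123 - 528 = -405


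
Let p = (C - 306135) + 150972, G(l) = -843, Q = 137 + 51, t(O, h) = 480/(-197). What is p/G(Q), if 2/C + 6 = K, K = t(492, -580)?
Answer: 128940650/700533 ≈ 184.06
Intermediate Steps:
t(O, h) = -480/197 (t(O, h) = 480*(-1/197) = -480/197)
K = -480/197 ≈ -2.4365
C = -197/831 (C = 2/(-6 - 480/197) = 2/(-1662/197) = 2*(-197/1662) = -197/831 ≈ -0.23706)
Q = 188
p = -128940650/831 (p = (-197/831 - 306135) + 150972 = -254398382/831 + 150972 = -128940650/831 ≈ -1.5516e+5)
p/G(Q) = -128940650/831/(-843) = -128940650/831*(-1/843) = 128940650/700533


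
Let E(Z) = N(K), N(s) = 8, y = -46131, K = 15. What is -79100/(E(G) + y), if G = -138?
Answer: 11300/6589 ≈ 1.7150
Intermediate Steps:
E(Z) = 8
-79100/(E(G) + y) = -79100/(8 - 46131) = -79100/(-46123) = -79100*(-1/46123) = 11300/6589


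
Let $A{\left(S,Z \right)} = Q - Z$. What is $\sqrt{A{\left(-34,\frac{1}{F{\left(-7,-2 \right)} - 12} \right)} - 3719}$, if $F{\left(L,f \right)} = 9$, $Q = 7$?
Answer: $\frac{i \sqrt{33405}}{3} \approx 60.923 i$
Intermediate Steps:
$A{\left(S,Z \right)} = 7 - Z$
$\sqrt{A{\left(-34,\frac{1}{F{\left(-7,-2 \right)} - 12} \right)} - 3719} = \sqrt{\left(7 - \frac{1}{9 - 12}\right) - 3719} = \sqrt{\left(7 - \frac{1}{-3}\right) - 3719} = \sqrt{\left(7 - - \frac{1}{3}\right) - 3719} = \sqrt{\left(7 + \frac{1}{3}\right) - 3719} = \sqrt{\frac{22}{3} - 3719} = \sqrt{- \frac{11135}{3}} = \frac{i \sqrt{33405}}{3}$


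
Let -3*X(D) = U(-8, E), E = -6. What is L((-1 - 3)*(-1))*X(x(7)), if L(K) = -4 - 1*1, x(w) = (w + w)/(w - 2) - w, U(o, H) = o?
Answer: -40/3 ≈ -13.333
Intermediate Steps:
x(w) = -w + 2*w/(-2 + w) (x(w) = (2*w)/(-2 + w) - w = 2*w/(-2 + w) - w = -w + 2*w/(-2 + w))
X(D) = 8/3 (X(D) = -⅓*(-8) = 8/3)
L(K) = -5 (L(K) = -4 - 1 = -5)
L((-1 - 3)*(-1))*X(x(7)) = -5*8/3 = -40/3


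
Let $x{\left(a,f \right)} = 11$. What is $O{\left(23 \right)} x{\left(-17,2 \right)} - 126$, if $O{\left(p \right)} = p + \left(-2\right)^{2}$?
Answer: $171$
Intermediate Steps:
$O{\left(p \right)} = 4 + p$ ($O{\left(p \right)} = p + 4 = 4 + p$)
$O{\left(23 \right)} x{\left(-17,2 \right)} - 126 = \left(4 + 23\right) 11 - 126 = 27 \cdot 11 - 126 = 297 - 126 = 171$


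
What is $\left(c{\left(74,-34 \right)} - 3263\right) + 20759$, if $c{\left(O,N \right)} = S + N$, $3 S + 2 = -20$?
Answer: $\frac{52364}{3} \approx 17455.0$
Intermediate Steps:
$S = - \frac{22}{3}$ ($S = - \frac{2}{3} + \frac{1}{3} \left(-20\right) = - \frac{2}{3} - \frac{20}{3} = - \frac{22}{3} \approx -7.3333$)
$c{\left(O,N \right)} = - \frac{22}{3} + N$
$\left(c{\left(74,-34 \right)} - 3263\right) + 20759 = \left(\left(- \frac{22}{3} - 34\right) - 3263\right) + 20759 = \left(- \frac{124}{3} - 3263\right) + 20759 = - \frac{9913}{3} + 20759 = \frac{52364}{3}$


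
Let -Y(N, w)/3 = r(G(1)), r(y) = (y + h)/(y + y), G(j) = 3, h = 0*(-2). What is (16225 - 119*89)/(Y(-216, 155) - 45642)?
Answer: -1252/10143 ≈ -0.12343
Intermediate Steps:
h = 0
r(y) = ½ (r(y) = (y + 0)/(y + y) = y/((2*y)) = y*(1/(2*y)) = ½)
Y(N, w) = -3/2 (Y(N, w) = -3*½ = -3/2)
(16225 - 119*89)/(Y(-216, 155) - 45642) = (16225 - 119*89)/(-3/2 - 45642) = (16225 - 10591)/(-91287/2) = 5634*(-2/91287) = -1252/10143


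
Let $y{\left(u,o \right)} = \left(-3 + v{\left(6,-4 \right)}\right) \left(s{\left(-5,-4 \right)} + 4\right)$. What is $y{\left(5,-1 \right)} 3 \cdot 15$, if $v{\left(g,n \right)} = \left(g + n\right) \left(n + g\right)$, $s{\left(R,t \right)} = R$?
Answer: $-45$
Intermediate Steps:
$v{\left(g,n \right)} = \left(g + n\right)^{2}$ ($v{\left(g,n \right)} = \left(g + n\right) \left(g + n\right) = \left(g + n\right)^{2}$)
$y{\left(u,o \right)} = -1$ ($y{\left(u,o \right)} = \left(-3 + \left(6 - 4\right)^{2}\right) \left(-5 + 4\right) = \left(-3 + 2^{2}\right) \left(-1\right) = \left(-3 + 4\right) \left(-1\right) = 1 \left(-1\right) = -1$)
$y{\left(5,-1 \right)} 3 \cdot 15 = \left(-1\right) 3 \cdot 15 = \left(-3\right) 15 = -45$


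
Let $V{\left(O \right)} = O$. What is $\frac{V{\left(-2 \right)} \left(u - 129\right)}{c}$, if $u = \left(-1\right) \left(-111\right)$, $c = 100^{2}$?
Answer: $\frac{9}{2500} \approx 0.0036$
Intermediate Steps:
$c = 10000$
$u = 111$
$\frac{V{\left(-2 \right)} \left(u - 129\right)}{c} = \frac{\left(-2\right) \left(111 - 129\right)}{10000} = \left(-2\right) \left(-18\right) \frac{1}{10000} = 36 \cdot \frac{1}{10000} = \frac{9}{2500}$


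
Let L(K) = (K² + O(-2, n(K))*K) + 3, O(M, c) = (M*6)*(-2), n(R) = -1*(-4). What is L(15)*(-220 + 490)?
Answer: 158760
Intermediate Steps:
n(R) = 4
O(M, c) = -12*M (O(M, c) = (6*M)*(-2) = -12*M)
L(K) = 3 + K² + 24*K (L(K) = (K² + (-12*(-2))*K) + 3 = (K² + 24*K) + 3 = 3 + K² + 24*K)
L(15)*(-220 + 490) = (3 + 15² + 24*15)*(-220 + 490) = (3 + 225 + 360)*270 = 588*270 = 158760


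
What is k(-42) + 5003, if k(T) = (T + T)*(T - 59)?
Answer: 13487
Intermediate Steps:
k(T) = 2*T*(-59 + T) (k(T) = (2*T)*(-59 + T) = 2*T*(-59 + T))
k(-42) + 5003 = 2*(-42)*(-59 - 42) + 5003 = 2*(-42)*(-101) + 5003 = 8484 + 5003 = 13487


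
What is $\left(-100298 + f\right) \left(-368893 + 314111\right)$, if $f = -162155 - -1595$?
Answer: $14290322956$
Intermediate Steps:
$f = -160560$ ($f = -162155 + 1595 = -160560$)
$\left(-100298 + f\right) \left(-368893 + 314111\right) = \left(-100298 - 160560\right) \left(-368893 + 314111\right) = \left(-260858\right) \left(-54782\right) = 14290322956$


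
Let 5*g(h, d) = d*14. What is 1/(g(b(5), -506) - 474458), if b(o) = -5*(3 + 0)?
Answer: -5/2379374 ≈ -2.1014e-6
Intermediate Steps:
b(o) = -15 (b(o) = -5*3 = -15)
g(h, d) = 14*d/5 (g(h, d) = (d*14)/5 = (14*d)/5 = 14*d/5)
1/(g(b(5), -506) - 474458) = 1/((14/5)*(-506) - 474458) = 1/(-7084/5 - 474458) = 1/(-2379374/5) = -5/2379374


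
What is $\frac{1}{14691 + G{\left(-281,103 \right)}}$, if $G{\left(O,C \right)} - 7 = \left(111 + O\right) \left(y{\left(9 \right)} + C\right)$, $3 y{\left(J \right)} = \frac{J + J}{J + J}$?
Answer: $- \frac{3}{8606} \approx -0.00034859$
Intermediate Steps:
$y{\left(J \right)} = \frac{1}{3}$ ($y{\left(J \right)} = \frac{\left(J + J\right) \frac{1}{J + J}}{3} = \frac{2 J \frac{1}{2 J}}{3} = \frac{1}{3} \cdot 1 = \frac{1}{3}$)
$G{\left(O,C \right)} = 7 + \left(111 + O\right) \left(\frac{1}{3} + C\right)$
$\frac{1}{14691 + G{\left(-281,103 \right)}} = \frac{1}{14691 + \left(44 + 111 \cdot 103 + \frac{1}{3} \left(-281\right) + 103 \left(-281\right)\right)} = \frac{1}{14691 + \left(44 + 11433 - \frac{281}{3} - 28943\right)} = \frac{1}{14691 - \frac{52679}{3}} = \frac{1}{- \frac{8606}{3}} = - \frac{3}{8606}$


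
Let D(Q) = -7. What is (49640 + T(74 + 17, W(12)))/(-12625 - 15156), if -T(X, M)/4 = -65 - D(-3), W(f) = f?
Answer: -49872/27781 ≈ -1.7952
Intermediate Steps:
T(X, M) = 232 (T(X, M) = -4*(-65 - 1*(-7)) = -4*(-65 + 7) = -4*(-58) = 232)
(49640 + T(74 + 17, W(12)))/(-12625 - 15156) = (49640 + 232)/(-12625 - 15156) = 49872/(-27781) = 49872*(-1/27781) = -49872/27781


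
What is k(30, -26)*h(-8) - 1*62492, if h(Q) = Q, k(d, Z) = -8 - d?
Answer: -62188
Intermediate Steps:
k(30, -26)*h(-8) - 1*62492 = (-8 - 1*30)*(-8) - 1*62492 = (-8 - 30)*(-8) - 62492 = -38*(-8) - 62492 = 304 - 62492 = -62188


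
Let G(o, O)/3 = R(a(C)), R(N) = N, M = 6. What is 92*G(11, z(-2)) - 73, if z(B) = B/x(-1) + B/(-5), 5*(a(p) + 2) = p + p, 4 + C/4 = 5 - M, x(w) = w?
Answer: -2833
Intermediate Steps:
C = -20 (C = -16 + 4*(5 - 1*6) = -16 + 4*(5 - 6) = -16 + 4*(-1) = -16 - 4 = -20)
a(p) = -2 + 2*p/5 (a(p) = -2 + (p + p)/5 = -2 + (2*p)/5 = -2 + 2*p/5)
z(B) = -6*B/5 (z(B) = B/(-1) + B/(-5) = B*(-1) + B*(-⅕) = -B - B/5 = -6*B/5)
G(o, O) = -30 (G(o, O) = 3*(-2 + (⅖)*(-20)) = 3*(-2 - 8) = 3*(-10) = -30)
92*G(11, z(-2)) - 73 = 92*(-30) - 73 = -2760 - 73 = -2833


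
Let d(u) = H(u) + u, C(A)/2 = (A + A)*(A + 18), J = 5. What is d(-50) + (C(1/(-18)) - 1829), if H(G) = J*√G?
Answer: -152522/81 + 25*I*√2 ≈ -1883.0 + 35.355*I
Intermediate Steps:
C(A) = 4*A*(18 + A) (C(A) = 2*((A + A)*(A + 18)) = 2*((2*A)*(18 + A)) = 2*(2*A*(18 + A)) = 4*A*(18 + A))
H(G) = 5*√G
d(u) = u + 5*√u (d(u) = 5*√u + u = u + 5*√u)
d(-50) + (C(1/(-18)) - 1829) = (-50 + 5*√(-50)) + (4*(18 + 1/(-18))/(-18) - 1829) = (-50 + 5*(5*I*√2)) + (4*(-1/18)*(18 - 1/18) - 1829) = (-50 + 25*I*√2) + (4*(-1/18)*(323/18) - 1829) = (-50 + 25*I*√2) + (-323/81 - 1829) = (-50 + 25*I*√2) - 148472/81 = -152522/81 + 25*I*√2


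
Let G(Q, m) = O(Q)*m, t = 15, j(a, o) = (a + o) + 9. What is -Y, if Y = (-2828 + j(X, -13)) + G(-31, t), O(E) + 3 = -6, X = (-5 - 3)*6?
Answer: 3015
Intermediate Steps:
X = -48 (X = -8*6 = -48)
j(a, o) = 9 + a + o
O(E) = -9 (O(E) = -3 - 6 = -9)
G(Q, m) = -9*m
Y = -3015 (Y = (-2828 + (9 - 48 - 13)) - 9*15 = (-2828 - 52) - 135 = -2880 - 135 = -3015)
-Y = -1*(-3015) = 3015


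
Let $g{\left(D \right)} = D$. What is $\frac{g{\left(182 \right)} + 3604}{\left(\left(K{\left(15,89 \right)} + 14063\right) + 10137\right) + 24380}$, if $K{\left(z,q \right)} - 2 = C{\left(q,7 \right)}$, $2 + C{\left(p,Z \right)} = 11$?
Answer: $\frac{1262}{16197} \approx 0.077916$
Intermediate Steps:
$C{\left(p,Z \right)} = 9$ ($C{\left(p,Z \right)} = -2 + 11 = 9$)
$K{\left(z,q \right)} = 11$ ($K{\left(z,q \right)} = 2 + 9 = 11$)
$\frac{g{\left(182 \right)} + 3604}{\left(\left(K{\left(15,89 \right)} + 14063\right) + 10137\right) + 24380} = \frac{182 + 3604}{\left(\left(11 + 14063\right) + 10137\right) + 24380} = \frac{3786}{\left(14074 + 10137\right) + 24380} = \frac{3786}{24211 + 24380} = \frac{3786}{48591} = 3786 \cdot \frac{1}{48591} = \frac{1262}{16197}$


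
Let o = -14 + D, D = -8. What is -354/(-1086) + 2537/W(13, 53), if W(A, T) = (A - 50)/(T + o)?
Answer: -14232924/6697 ≈ -2125.3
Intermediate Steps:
o = -22 (o = -14 - 8 = -22)
W(A, T) = (-50 + A)/(-22 + T) (W(A, T) = (A - 50)/(T - 22) = (-50 + A)/(-22 + T))
-354/(-1086) + 2537/W(13, 53) = -354/(-1086) + 2537/(((-50 + 13)/(-22 + 53))) = -354*(-1/1086) + 2537/((-37/31)) = 59/181 + 2537/(((1/31)*(-37))) = 59/181 + 2537/(-37/31) = 59/181 + 2537*(-31/37) = 59/181 - 78647/37 = -14232924/6697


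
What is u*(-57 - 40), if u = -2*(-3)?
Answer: -582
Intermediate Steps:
u = 6
u*(-57 - 40) = 6*(-57 - 40) = 6*(-97) = -582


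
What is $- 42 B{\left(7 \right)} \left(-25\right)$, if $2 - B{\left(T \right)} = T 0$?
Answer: $2100$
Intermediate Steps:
$B{\left(T \right)} = 2$ ($B{\left(T \right)} = 2 - T 0 = 2 - 0 = 2 + 0 = 2$)
$- 42 B{\left(7 \right)} \left(-25\right) = \left(-42\right) 2 \left(-25\right) = \left(-84\right) \left(-25\right) = 2100$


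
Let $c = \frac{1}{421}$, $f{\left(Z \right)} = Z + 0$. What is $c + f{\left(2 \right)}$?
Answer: $\frac{843}{421} \approx 2.0024$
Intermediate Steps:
$f{\left(Z \right)} = Z$
$c = \frac{1}{421} \approx 0.0023753$
$c + f{\left(2 \right)} = \frac{1}{421} + 2 = \frac{843}{421}$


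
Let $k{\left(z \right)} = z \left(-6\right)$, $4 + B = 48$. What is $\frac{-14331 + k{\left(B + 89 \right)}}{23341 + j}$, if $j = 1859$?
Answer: $- \frac{1681}{2800} \approx -0.60036$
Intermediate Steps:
$B = 44$ ($B = -4 + 48 = 44$)
$k{\left(z \right)} = - 6 z$
$\frac{-14331 + k{\left(B + 89 \right)}}{23341 + j} = \frac{-14331 - 6 \left(44 + 89\right)}{23341 + 1859} = \frac{-14331 - 798}{25200} = \left(-14331 - 798\right) \frac{1}{25200} = \left(-15129\right) \frac{1}{25200} = - \frac{1681}{2800}$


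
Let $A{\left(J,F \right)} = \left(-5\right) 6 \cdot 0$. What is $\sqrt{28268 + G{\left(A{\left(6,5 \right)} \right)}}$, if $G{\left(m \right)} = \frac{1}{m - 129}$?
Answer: $\frac{\sqrt{470407659}}{129} \approx 168.13$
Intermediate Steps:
$A{\left(J,F \right)} = 0$ ($A{\left(J,F \right)} = \left(-30\right) 0 = 0$)
$G{\left(m \right)} = \frac{1}{-129 + m}$
$\sqrt{28268 + G{\left(A{\left(6,5 \right)} \right)}} = \sqrt{28268 + \frac{1}{-129 + 0}} = \sqrt{28268 + \frac{1}{-129}} = \sqrt{28268 - \frac{1}{129}} = \sqrt{\frac{3646571}{129}} = \frac{\sqrt{470407659}}{129}$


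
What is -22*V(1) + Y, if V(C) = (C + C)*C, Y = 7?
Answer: -37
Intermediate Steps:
V(C) = 2*C² (V(C) = (2*C)*C = 2*C²)
-22*V(1) + Y = -44*1² + 7 = -44 + 7 = -37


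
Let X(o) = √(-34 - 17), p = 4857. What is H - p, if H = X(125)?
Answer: -4857 + I*√51 ≈ -4857.0 + 7.1414*I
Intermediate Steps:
X(o) = I*√51 (X(o) = √(-51) = I*√51)
H = I*√51 ≈ 7.1414*I
H - p = I*√51 - 1*4857 = I*√51 - 4857 = -4857 + I*√51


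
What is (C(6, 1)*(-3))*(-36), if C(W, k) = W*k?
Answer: 648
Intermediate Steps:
(C(6, 1)*(-3))*(-36) = ((6*1)*(-3))*(-36) = (6*(-3))*(-36) = -18*(-36) = 648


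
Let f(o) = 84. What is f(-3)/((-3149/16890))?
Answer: -1418760/3149 ≈ -450.54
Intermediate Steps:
f(-3)/((-3149/16890)) = 84/((-3149/16890)) = 84/((-3149*1/16890)) = 84/(-3149/16890) = 84*(-16890/3149) = -1418760/3149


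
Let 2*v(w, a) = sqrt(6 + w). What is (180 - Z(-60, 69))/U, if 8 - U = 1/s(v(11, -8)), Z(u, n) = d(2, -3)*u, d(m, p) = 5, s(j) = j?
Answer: 16320/271 + 240*sqrt(17)/271 ≈ 63.873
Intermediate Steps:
v(w, a) = sqrt(6 + w)/2
Z(u, n) = 5*u
U = 8 - 2*sqrt(17)/17 (U = 8 - 1/(sqrt(6 + 11)/2) = 8 - 1/(sqrt(17)/2) = 8 - 2*sqrt(17)/17 ≈ 7.5149)
(180 - Z(-60, 69))/U = (180 - 5*(-60))/(8 - 2*sqrt(17)/17) = (180 - 1*(-300))/(8 - 2*sqrt(17)/17) = (180 + 300)/(8 - 2*sqrt(17)/17) = 480/(8 - 2*sqrt(17)/17)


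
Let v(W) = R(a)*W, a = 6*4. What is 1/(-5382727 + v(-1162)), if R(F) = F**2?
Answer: -1/6052039 ≈ -1.6523e-7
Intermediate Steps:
a = 24
v(W) = 576*W (v(W) = 24**2*W = 576*W)
1/(-5382727 + v(-1162)) = 1/(-5382727 + 576*(-1162)) = 1/(-5382727 - 669312) = 1/(-6052039) = -1/6052039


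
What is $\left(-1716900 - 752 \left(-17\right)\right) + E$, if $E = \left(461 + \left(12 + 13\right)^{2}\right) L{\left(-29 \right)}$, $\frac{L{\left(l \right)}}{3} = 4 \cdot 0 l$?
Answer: $-1704116$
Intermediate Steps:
$L{\left(l \right)} = 0$ ($L{\left(l \right)} = 3 \cdot 4 \cdot 0 l = 3 \cdot 0 l = 3 \cdot 0 = 0$)
$E = 0$ ($E = \left(461 + \left(12 + 13\right)^{2}\right) 0 = \left(461 + 25^{2}\right) 0 = \left(461 + 625\right) 0 = 1086 \cdot 0 = 0$)
$\left(-1716900 - 752 \left(-17\right)\right) + E = \left(-1716900 - 752 \left(-17\right)\right) + 0 = \left(-1716900 - -12784\right) + 0 = \left(-1716900 + 12784\right) + 0 = -1704116 + 0 = -1704116$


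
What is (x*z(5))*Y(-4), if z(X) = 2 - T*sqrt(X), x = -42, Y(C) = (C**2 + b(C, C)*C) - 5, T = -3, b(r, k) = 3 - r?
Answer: 1428 + 2142*sqrt(5) ≈ 6217.7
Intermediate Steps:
Y(C) = -5 + C**2 + C*(3 - C) (Y(C) = (C**2 + (3 - C)*C) - 5 = (C**2 + C*(3 - C)) - 5 = -5 + C**2 + C*(3 - C))
z(X) = 2 + 3*sqrt(X) (z(X) = 2 - (-3)*sqrt(X) = 2 + 3*sqrt(X))
(x*z(5))*Y(-4) = (-42*(2 + 3*sqrt(5)))*(-5 + 3*(-4)) = (-84 - 126*sqrt(5))*(-5 - 12) = (-84 - 126*sqrt(5))*(-17) = 1428 + 2142*sqrt(5)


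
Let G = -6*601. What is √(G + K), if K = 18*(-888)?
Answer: I*√19590 ≈ 139.96*I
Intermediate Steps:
K = -15984
G = -3606
√(G + K) = √(-3606 - 15984) = √(-19590) = I*√19590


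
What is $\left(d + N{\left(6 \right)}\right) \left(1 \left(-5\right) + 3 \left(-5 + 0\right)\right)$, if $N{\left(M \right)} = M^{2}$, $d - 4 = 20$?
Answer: $-1200$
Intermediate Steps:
$d = 24$ ($d = 4 + 20 = 24$)
$\left(d + N{\left(6 \right)}\right) \left(1 \left(-5\right) + 3 \left(-5 + 0\right)\right) = \left(24 + 6^{2}\right) \left(1 \left(-5\right) + 3 \left(-5 + 0\right)\right) = \left(24 + 36\right) \left(-5 + 3 \left(-5\right)\right) = 60 \left(-5 - 15\right) = 60 \left(-20\right) = -1200$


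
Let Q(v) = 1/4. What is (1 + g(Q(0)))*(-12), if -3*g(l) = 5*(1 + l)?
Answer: 13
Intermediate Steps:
Q(v) = 1/4
g(l) = -5/3 - 5*l/3 (g(l) = -5*(1 + l)/3 = -(5 + 5*l)/3 = -5/3 - 5*l/3)
(1 + g(Q(0)))*(-12) = (1 + (-5/3 - 5/3*1/4))*(-12) = (1 + (-5/3 - 5/12))*(-12) = (1 - 25/12)*(-12) = -13/12*(-12) = 13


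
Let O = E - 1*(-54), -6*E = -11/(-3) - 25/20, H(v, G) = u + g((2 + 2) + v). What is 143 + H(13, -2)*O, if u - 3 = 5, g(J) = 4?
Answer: 4717/6 ≈ 786.17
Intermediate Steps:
u = 8 (u = 3 + 5 = 8)
H(v, G) = 12 (H(v, G) = 8 + 4 = 12)
E = -29/72 (E = -(-11/(-3) - 25/20)/6 = -(-11*(-1/3) - 25*1/20)/6 = -(11/3 - 5/4)/6 = -1/6*29/12 = -29/72 ≈ -0.40278)
O = 3859/72 (O = -29/72 - 1*(-54) = -29/72 + 54 = 3859/72 ≈ 53.597)
143 + H(13, -2)*O = 143 + 12*(3859/72) = 143 + 3859/6 = 4717/6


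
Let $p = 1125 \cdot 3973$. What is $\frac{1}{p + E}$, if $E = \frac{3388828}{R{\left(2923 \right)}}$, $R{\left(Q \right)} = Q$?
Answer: $\frac{2923}{13068102703} \approx 2.2367 \cdot 10^{-7}$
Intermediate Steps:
$p = 4469625$
$E = \frac{3388828}{2923} \approx 1159.4$
$\frac{1}{p + E} = \frac{1}{4469625 + \frac{3388828}{2923}} = \frac{1}{\frac{13068102703}{2923}} = \frac{2923}{13068102703}$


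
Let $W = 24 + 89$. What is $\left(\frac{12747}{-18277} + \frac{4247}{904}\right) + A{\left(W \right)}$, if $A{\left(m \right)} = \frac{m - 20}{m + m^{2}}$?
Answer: $\frac{179735691}{44846536} \approx 4.0078$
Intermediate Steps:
$W = 113$
$A{\left(m \right)} = \frac{-20 + m}{m + m^{2}}$
$\left(\frac{12747}{-18277} + \frac{4247}{904}\right) + A{\left(W \right)} = \left(\frac{12747}{-18277} + \frac{4247}{904}\right) + \frac{-20 + 113}{113 \left(1 + 113\right)} = \left(12747 \left(- \frac{1}{18277}\right) + 4247 \cdot \frac{1}{904}\right) + \frac{1}{113} \cdot \frac{1}{114} \cdot 93 = \left(- \frac{1821}{2611} + \frac{4247}{904}\right) + \frac{1}{113} \cdot \frac{1}{114} \cdot 93 = \frac{9442733}{2360344} + \frac{31}{4294} = \frac{179735691}{44846536}$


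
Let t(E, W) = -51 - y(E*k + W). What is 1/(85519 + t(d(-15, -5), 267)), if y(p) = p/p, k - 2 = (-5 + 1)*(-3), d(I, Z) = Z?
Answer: 1/85467 ≈ 1.1700e-5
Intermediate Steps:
k = 14 (k = 2 + (-5 + 1)*(-3) = 2 - 4*(-3) = 2 + 12 = 14)
y(p) = 1
t(E, W) = -52 (t(E, W) = -51 - 1*1 = -51 - 1 = -52)
1/(85519 + t(d(-15, -5), 267)) = 1/(85519 - 52) = 1/85467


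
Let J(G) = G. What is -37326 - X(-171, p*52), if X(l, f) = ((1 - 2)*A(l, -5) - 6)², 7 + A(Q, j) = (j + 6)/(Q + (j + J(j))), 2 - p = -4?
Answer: -1222870210/32761 ≈ -37327.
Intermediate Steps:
p = 6 (p = 2 - 1*(-4) = 2 + 4 = 6)
A(Q, j) = -7 + (6 + j)/(Q + 2*j) (A(Q, j) = -7 + (j + 6)/(Q + (j + j)) = -7 + (6 + j)/(Q + 2*j))
X(l, f) = (-6 - (71 - 7*l)/(-10 + l))² (X(l, f) = ((1 - 2)*((6 - 13*(-5) - 7*l)/(l + 2*(-5))) - 6)² = (-(6 + 65 - 7*l)/(l - 10) - 6)² = (-(71 - 7*l)/(-10 + l) - 6)² = (-6 - (71 - 7*l)/(-10 + l))²)
-37326 - X(-171, p*52) = -37326 - (11 - 1*(-171))²/(-10 - 171)² = -37326 - (11 + 171)²/(-181)² = -37326 - 182²/32761 = -37326 - 33124/32761 = -1222870210/32761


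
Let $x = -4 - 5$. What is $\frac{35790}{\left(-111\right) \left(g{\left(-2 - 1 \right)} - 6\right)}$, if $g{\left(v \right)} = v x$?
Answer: $- \frac{11930}{777} \approx -15.354$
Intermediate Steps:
$x = -9$
$g{\left(v \right)} = - 9 v$ ($g{\left(v \right)} = v \left(-9\right) = - 9 v$)
$\frac{35790}{\left(-111\right) \left(g{\left(-2 - 1 \right)} - 6\right)} = \frac{35790}{\left(-111\right) \left(- 9 \left(-2 - 1\right) - 6\right)} = \frac{35790}{\left(-111\right) \left(\left(-9\right) \left(-3\right) - 6\right)} = \frac{35790}{\left(-111\right) \left(27 - 6\right)} = \frac{35790}{\left(-111\right) 21} = \frac{35790}{-2331} = 35790 \left(- \frac{1}{2331}\right) = - \frac{11930}{777}$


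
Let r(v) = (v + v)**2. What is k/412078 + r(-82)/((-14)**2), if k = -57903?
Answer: 2767975225/20191822 ≈ 137.08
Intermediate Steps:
r(v) = 4*v**2 (r(v) = (2*v)**2 = 4*v**2)
k/412078 + r(-82)/((-14)**2) = -57903/412078 + (4*(-82)**2)/((-14)**2) = -57903*1/412078 + (4*6724)/196 = -57903/412078 + 26896*(1/196) = -57903/412078 + 6724/49 = 2767975225/20191822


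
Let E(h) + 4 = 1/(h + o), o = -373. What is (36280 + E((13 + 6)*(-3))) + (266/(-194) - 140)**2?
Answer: 227627909381/4045870 ≈ 56262.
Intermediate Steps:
E(h) = -4 + 1/(-373 + h) (E(h) = -4 + 1/(h - 373) = -4 + 1/(-373 + h))
(36280 + E((13 + 6)*(-3))) + (266/(-194) - 140)**2 = (36280 + (1493 - 4*(13 + 6)*(-3))/(-373 + (13 + 6)*(-3))) + (266/(-194) - 140)**2 = (36280 + (1493 - 76*(-3))/(-373 + 19*(-3))) + (266*(-1/194) - 140)**2 = (36280 + (1493 - 4*(-57))/(-373 - 57)) + (-133/97 - 140)**2 = (36280 + (1493 + 228)/(-430)) + (-13713/97)**2 = (36280 - 1/430*1721) + 188046369/9409 = (36280 - 1721/430) + 188046369/9409 = 15598679/430 + 188046369/9409 = 227627909381/4045870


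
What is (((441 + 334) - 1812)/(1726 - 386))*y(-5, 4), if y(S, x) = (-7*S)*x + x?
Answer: -37332/335 ≈ -111.44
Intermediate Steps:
y(S, x) = x - 7*S*x (y(S, x) = -7*S*x + x = x - 7*S*x)
(((441 + 334) - 1812)/(1726 - 386))*y(-5, 4) = (((441 + 334) - 1812)/(1726 - 386))*(4*(1 - 7*(-5))) = ((775 - 1812)/1340)*(4*(1 + 35)) = (-1037*1/1340)*(4*36) = -1037/1340*144 = -37332/335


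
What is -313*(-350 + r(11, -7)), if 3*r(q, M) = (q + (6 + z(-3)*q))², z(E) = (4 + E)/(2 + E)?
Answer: 105794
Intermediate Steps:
z(E) = (4 + E)/(2 + E)
r(q, M) = 12 (r(q, M) = (q + (6 + ((4 - 3)/(2 - 3))*q))²/3 = (q + (6 + (1/(-1))*q))²/3 = (q + (6 + (-1*1)*q))²/3 = (q + (6 - q))²/3 = (⅓)*6² = (⅓)*36 = 12)
-313*(-350 + r(11, -7)) = -313*(-350 + 12) = -313*(-338) = 105794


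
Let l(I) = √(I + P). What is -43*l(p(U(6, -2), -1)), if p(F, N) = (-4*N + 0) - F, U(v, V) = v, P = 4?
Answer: -43*√2 ≈ -60.811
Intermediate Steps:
p(F, N) = -F - 4*N (p(F, N) = -4*N - F = -F - 4*N)
l(I) = √(4 + I) (l(I) = √(I + 4) = √(4 + I))
-43*l(p(U(6, -2), -1)) = -43*√(4 + (-1*6 - 4*(-1))) = -43*√(4 + (-6 + 4)) = -43*√(4 - 2) = -43*√2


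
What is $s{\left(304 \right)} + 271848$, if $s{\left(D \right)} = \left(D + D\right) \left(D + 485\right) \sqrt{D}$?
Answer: $271848 + 1918848 \sqrt{19} \approx 8.6359 \cdot 10^{6}$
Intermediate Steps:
$s{\left(D \right)} = 2 D^{\frac{3}{2}} \left(485 + D\right)$ ($s{\left(D \right)} = 2 D \left(485 + D\right) \sqrt{D} = 2 D^{\frac{3}{2}} \left(485 + D\right)$)
$s{\left(304 \right)} + 271848 = 2 \cdot 304^{\frac{3}{2}} \left(485 + 304\right) + 271848 = 2 \cdot 1216 \sqrt{19} \cdot 789 + 271848 = 1918848 \sqrt{19} + 271848 = 271848 + 1918848 \sqrt{19}$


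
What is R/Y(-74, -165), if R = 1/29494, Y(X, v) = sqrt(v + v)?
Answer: -I*sqrt(330)/9733020 ≈ -1.8664e-6*I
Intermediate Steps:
Y(X, v) = sqrt(2)*sqrt(v) (Y(X, v) = sqrt(2*v) = sqrt(2)*sqrt(v))
R = 1/29494 ≈ 3.3905e-5
R/Y(-74, -165) = 1/(29494*((sqrt(2)*sqrt(-165)))) = 1/(29494*((sqrt(2)*(I*sqrt(165))))) = 1/(29494*((I*sqrt(330)))) = (-I*sqrt(330)/330)/29494 = -I*sqrt(330)/9733020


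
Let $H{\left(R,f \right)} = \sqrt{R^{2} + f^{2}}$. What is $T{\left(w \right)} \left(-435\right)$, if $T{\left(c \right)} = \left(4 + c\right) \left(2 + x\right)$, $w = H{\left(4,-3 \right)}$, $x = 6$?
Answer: $-31320$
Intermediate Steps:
$w = 5$ ($w = \sqrt{4^{2} + \left(-3\right)^{2}} = \sqrt{16 + 9} = \sqrt{25} = 5$)
$T{\left(c \right)} = 32 + 8 c$ ($T{\left(c \right)} = \left(4 + c\right) \left(2 + 6\right) = \left(4 + c\right) 8 = 32 + 8 c$)
$T{\left(w \right)} \left(-435\right) = \left(32 + 8 \cdot 5\right) \left(-435\right) = \left(32 + 40\right) \left(-435\right) = 72 \left(-435\right) = -31320$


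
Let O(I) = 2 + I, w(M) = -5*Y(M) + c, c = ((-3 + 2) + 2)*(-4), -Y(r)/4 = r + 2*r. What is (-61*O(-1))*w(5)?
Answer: -18056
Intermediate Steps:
Y(r) = -12*r (Y(r) = -4*(r + 2*r) = -12*r)
c = -4 (c = (-1 + 2)*(-4) = 1*(-4) = -4)
w(M) = -4 + 60*M (w(M) = -(-60)*M - 4 = 60*M - 4 = -4 + 60*M)
(-61*O(-1))*w(5) = (-61*(2 - 1))*(-4 + 60*5) = (-61*1)*(-4 + 300) = -61*296 = -18056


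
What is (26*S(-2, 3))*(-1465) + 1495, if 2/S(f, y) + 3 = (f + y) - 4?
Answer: 42575/3 ≈ 14192.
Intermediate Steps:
S(f, y) = 2/(-7 + f + y) (S(f, y) = 2/(-3 + ((f + y) - 4)) = 2/(-3 + (-4 + f + y)) = 2/(-7 + f + y))
(26*S(-2, 3))*(-1465) + 1495 = (26*(2/(-7 - 2 + 3)))*(-1465) + 1495 = (26*(2/(-6)))*(-1465) + 1495 = (26*(2*(-1/6)))*(-1465) + 1495 = (26*(-1/3))*(-1465) + 1495 = -26/3*(-1465) + 1495 = 38090/3 + 1495 = 42575/3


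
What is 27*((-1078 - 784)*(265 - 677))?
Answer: 20712888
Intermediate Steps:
27*((-1078 - 784)*(265 - 677)) = 27*(-1862*(-412)) = 27*767144 = 20712888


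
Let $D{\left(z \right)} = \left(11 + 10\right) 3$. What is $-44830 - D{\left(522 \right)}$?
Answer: $-44893$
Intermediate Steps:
$D{\left(z \right)} = 63$ ($D{\left(z \right)} = 21 \cdot 3 = 63$)
$-44830 - D{\left(522 \right)} = -44830 - 63 = -44893$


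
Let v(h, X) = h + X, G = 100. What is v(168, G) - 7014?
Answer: -6746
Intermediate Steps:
v(h, X) = X + h
v(168, G) - 7014 = (100 + 168) - 7014 = 268 - 7014 = -6746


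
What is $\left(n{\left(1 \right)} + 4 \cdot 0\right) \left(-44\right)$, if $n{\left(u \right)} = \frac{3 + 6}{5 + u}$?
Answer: $-66$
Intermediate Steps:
$n{\left(u \right)} = \frac{9}{5 + u}$
$\left(n{\left(1 \right)} + 4 \cdot 0\right) \left(-44\right) = \left(\frac{9}{5 + 1} + 4 \cdot 0\right) \left(-44\right) = \left(\frac{9}{6} + 0\right) \left(-44\right) = \left(9 \cdot \frac{1}{6} + 0\right) \left(-44\right) = \left(\frac{3}{2} + 0\right) \left(-44\right) = \frac{3}{2} \left(-44\right) = -66$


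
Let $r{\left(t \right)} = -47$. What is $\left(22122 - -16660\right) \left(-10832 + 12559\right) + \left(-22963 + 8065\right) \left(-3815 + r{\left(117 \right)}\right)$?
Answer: $124512590$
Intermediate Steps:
$\left(22122 - -16660\right) \left(-10832 + 12559\right) + \left(-22963 + 8065\right) \left(-3815 + r{\left(117 \right)}\right) = \left(22122 - -16660\right) \left(-10832 + 12559\right) + \left(-22963 + 8065\right) \left(-3815 - 47\right) = \left(22122 + 16660\right) 1727 - -57536076 = 38782 \cdot 1727 + 57536076 = 66976514 + 57536076 = 124512590$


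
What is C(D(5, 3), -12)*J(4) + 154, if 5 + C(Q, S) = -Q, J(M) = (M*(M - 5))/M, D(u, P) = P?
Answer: 162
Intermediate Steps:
J(M) = -5 + M (J(M) = (M*(-5 + M))/M = -5 + M)
C(Q, S) = -5 - Q
C(D(5, 3), -12)*J(4) + 154 = (-5 - 1*3)*(-5 + 4) + 154 = (-5 - 3)*(-1) + 154 = -8*(-1) + 154 = 8 + 154 = 162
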